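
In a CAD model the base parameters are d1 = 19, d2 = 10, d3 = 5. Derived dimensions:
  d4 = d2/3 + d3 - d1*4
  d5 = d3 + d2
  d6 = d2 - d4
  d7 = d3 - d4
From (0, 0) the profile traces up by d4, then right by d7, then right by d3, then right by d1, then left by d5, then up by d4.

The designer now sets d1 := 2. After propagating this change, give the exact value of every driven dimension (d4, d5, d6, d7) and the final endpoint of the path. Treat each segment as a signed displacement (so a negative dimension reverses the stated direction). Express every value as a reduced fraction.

d4 = 1/3
d5 = 15
d6 = 29/3
d7 = 14/3
endpoint = (-10/3, 2/3)

Apply edit: d1 := 2
  d4 = d2/3 + d3 - d1*4 = 1/3
  d5 = d3 + d2 = 15
  d6 = d2 - d4 = 29/3
  d7 = d3 - d4 = 14/3
Walk from origin (0, 0):
  seg 1: up by d4 = 1/3 → (0, 1/3)
  seg 2: right by d7 = 14/3 → (14/3, 1/3)
  seg 3: right by d3 = 5 → (29/3, 1/3)
  seg 4: right by d1 = 2 → (35/3, 1/3)
  seg 5: left by d5 = 15 → (-10/3, 1/3)
  seg 6: up by d4 = 1/3 → (-10/3, 2/3)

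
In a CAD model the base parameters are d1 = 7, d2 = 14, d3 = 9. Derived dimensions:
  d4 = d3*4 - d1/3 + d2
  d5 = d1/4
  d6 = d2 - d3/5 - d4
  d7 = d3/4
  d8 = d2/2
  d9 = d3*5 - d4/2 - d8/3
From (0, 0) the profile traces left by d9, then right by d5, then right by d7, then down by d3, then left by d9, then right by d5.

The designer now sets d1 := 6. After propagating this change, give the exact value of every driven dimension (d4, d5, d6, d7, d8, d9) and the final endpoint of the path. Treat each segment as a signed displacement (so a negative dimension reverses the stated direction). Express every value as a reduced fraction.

Apply edit: d1 := 6
  d4 = d3*4 - d1/3 + d2 = 48
  d5 = d1/4 = 3/2
  d6 = d2 - d3/5 - d4 = -179/5
  d7 = d3/4 = 9/4
  d8 = d2/2 = 7
  d9 = d3*5 - d4/2 - d8/3 = 56/3
Walk from origin (0, 0):
  seg 1: left by d9 = 56/3 → (-56/3, 0)
  seg 2: right by d5 = 3/2 → (-103/6, 0)
  seg 3: right by d7 = 9/4 → (-179/12, 0)
  seg 4: down by d3 = 9 → (-179/12, -9)
  seg 5: left by d9 = 56/3 → (-403/12, -9)
  seg 6: right by d5 = 3/2 → (-385/12, -9)

d4 = 48
d5 = 3/2
d6 = -179/5
d7 = 9/4
d8 = 7
d9 = 56/3
endpoint = (-385/12, -9)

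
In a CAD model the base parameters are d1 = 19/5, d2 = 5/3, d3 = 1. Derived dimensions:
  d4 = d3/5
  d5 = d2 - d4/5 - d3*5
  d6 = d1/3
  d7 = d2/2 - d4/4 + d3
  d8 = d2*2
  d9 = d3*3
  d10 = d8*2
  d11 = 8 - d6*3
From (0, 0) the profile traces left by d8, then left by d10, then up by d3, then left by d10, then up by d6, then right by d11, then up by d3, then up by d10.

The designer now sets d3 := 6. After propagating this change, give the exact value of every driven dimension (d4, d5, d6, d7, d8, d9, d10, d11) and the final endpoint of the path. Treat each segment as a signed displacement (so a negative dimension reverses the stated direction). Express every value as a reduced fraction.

d4 = 6/5
d5 = -2143/75
d6 = 19/15
d7 = 98/15
d8 = 10/3
d9 = 18
d10 = 20/3
d11 = 21/5
endpoint = (-187/15, 299/15)

Apply edit: d3 := 6
  d4 = d3/5 = 6/5
  d5 = d2 - d4/5 - d3*5 = -2143/75
  d6 = d1/3 = 19/15
  d7 = d2/2 - d4/4 + d3 = 98/15
  d8 = d2*2 = 10/3
  d9 = d3*3 = 18
  d10 = d8*2 = 20/3
  d11 = 8 - d6*3 = 21/5
Walk from origin (0, 0):
  seg 1: left by d8 = 10/3 → (-10/3, 0)
  seg 2: left by d10 = 20/3 → (-10, 0)
  seg 3: up by d3 = 6 → (-10, 6)
  seg 4: left by d10 = 20/3 → (-50/3, 6)
  seg 5: up by d6 = 19/15 → (-50/3, 109/15)
  seg 6: right by d11 = 21/5 → (-187/15, 109/15)
  seg 7: up by d3 = 6 → (-187/15, 199/15)
  seg 8: up by d10 = 20/3 → (-187/15, 299/15)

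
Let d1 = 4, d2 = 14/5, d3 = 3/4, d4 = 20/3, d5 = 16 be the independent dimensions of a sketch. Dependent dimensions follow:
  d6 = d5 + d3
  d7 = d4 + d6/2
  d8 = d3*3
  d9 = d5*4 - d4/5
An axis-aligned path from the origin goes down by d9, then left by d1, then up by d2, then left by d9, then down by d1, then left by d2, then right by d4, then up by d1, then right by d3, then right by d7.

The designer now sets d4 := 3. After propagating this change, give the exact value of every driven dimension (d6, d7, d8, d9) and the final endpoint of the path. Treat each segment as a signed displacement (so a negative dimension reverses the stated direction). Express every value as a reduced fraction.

d6 = 67/4
d7 = 91/8
d8 = 9/4
d9 = 317/5
endpoint = (-2203/40, -303/5)

Apply edit: d4 := 3
  d6 = d5 + d3 = 67/4
  d7 = d4 + d6/2 = 91/8
  d8 = d3*3 = 9/4
  d9 = d5*4 - d4/5 = 317/5
Walk from origin (0, 0):
  seg 1: down by d9 = 317/5 → (0, -317/5)
  seg 2: left by d1 = 4 → (-4, -317/5)
  seg 3: up by d2 = 14/5 → (-4, -303/5)
  seg 4: left by d9 = 317/5 → (-337/5, -303/5)
  seg 5: down by d1 = 4 → (-337/5, -323/5)
  seg 6: left by d2 = 14/5 → (-351/5, -323/5)
  seg 7: right by d4 = 3 → (-336/5, -323/5)
  seg 8: up by d1 = 4 → (-336/5, -303/5)
  seg 9: right by d3 = 3/4 → (-1329/20, -303/5)
  seg 10: right by d7 = 91/8 → (-2203/40, -303/5)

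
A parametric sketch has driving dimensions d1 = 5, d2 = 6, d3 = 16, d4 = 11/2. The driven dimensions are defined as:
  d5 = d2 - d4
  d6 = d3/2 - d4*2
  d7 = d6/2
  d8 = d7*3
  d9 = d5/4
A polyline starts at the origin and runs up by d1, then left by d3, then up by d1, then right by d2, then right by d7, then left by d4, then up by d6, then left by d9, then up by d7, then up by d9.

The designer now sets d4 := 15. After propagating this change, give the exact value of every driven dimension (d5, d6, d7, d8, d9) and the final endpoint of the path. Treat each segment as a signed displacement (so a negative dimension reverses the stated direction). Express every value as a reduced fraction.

d5 = -9
d6 = -22
d7 = -11
d8 = -33
d9 = -9/4
endpoint = (-135/4, -101/4)

Apply edit: d4 := 15
  d5 = d2 - d4 = -9
  d6 = d3/2 - d4*2 = -22
  d7 = d6/2 = -11
  d8 = d7*3 = -33
  d9 = d5/4 = -9/4
Walk from origin (0, 0):
  seg 1: up by d1 = 5 → (0, 5)
  seg 2: left by d3 = 16 → (-16, 5)
  seg 3: up by d1 = 5 → (-16, 10)
  seg 4: right by d2 = 6 → (-10, 10)
  seg 5: right by d7 = -11 → (-21, 10)
  seg 6: left by d4 = 15 → (-36, 10)
  seg 7: up by d6 = -22 → (-36, -12)
  seg 8: left by d9 = -9/4 → (-135/4, -12)
  seg 9: up by d7 = -11 → (-135/4, -23)
  seg 10: up by d9 = -9/4 → (-135/4, -101/4)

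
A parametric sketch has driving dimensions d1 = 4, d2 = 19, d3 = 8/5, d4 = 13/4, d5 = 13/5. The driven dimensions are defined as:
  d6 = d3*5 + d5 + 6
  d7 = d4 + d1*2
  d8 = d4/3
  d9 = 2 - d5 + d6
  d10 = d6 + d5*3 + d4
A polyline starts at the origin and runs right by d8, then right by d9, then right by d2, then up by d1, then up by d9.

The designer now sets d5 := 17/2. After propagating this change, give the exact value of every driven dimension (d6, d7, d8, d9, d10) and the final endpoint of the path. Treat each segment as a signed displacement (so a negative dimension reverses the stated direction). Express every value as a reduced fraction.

d6 = 45/2
d7 = 45/4
d8 = 13/12
d9 = 16
d10 = 205/4
endpoint = (433/12, 20)

Apply edit: d5 := 17/2
  d6 = d3*5 + d5 + 6 = 45/2
  d7 = d4 + d1*2 = 45/4
  d8 = d4/3 = 13/12
  d9 = 2 - d5 + d6 = 16
  d10 = d6 + d5*3 + d4 = 205/4
Walk from origin (0, 0):
  seg 1: right by d8 = 13/12 → (13/12, 0)
  seg 2: right by d9 = 16 → (205/12, 0)
  seg 3: right by d2 = 19 → (433/12, 0)
  seg 4: up by d1 = 4 → (433/12, 4)
  seg 5: up by d9 = 16 → (433/12, 20)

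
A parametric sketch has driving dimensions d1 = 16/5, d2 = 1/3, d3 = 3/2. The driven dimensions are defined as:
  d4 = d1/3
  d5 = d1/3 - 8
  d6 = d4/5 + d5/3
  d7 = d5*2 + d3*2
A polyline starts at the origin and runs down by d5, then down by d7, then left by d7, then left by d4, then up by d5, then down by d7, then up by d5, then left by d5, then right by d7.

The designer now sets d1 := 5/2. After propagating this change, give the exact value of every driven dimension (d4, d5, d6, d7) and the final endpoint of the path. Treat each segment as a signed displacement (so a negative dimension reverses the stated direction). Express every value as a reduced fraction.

Apply edit: d1 := 5/2
  d4 = d1/3 = 5/6
  d5 = d1/3 - 8 = -43/6
  d6 = d4/5 + d5/3 = -20/9
  d7 = d5*2 + d3*2 = -34/3
Walk from origin (0, 0):
  seg 1: down by d5 = -43/6 → (0, 43/6)
  seg 2: down by d7 = -34/3 → (0, 37/2)
  seg 3: left by d7 = -34/3 → (34/3, 37/2)
  seg 4: left by d4 = 5/6 → (21/2, 37/2)
  seg 5: up by d5 = -43/6 → (21/2, 34/3)
  seg 6: down by d7 = -34/3 → (21/2, 68/3)
  seg 7: up by d5 = -43/6 → (21/2, 31/2)
  seg 8: left by d5 = -43/6 → (53/3, 31/2)
  seg 9: right by d7 = -34/3 → (19/3, 31/2)

d4 = 5/6
d5 = -43/6
d6 = -20/9
d7 = -34/3
endpoint = (19/3, 31/2)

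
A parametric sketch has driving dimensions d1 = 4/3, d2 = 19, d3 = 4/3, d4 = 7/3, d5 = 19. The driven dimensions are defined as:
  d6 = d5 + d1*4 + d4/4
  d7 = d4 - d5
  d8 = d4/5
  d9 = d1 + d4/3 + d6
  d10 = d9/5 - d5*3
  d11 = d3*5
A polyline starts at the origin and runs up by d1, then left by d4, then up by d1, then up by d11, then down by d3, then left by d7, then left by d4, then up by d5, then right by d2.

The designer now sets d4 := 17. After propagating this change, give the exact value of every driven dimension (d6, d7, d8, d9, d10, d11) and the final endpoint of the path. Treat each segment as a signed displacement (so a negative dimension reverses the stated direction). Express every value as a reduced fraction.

Apply edit: d4 := 17
  d6 = d5 + d1*4 + d4/4 = 343/12
  d7 = d4 - d5 = -2
  d8 = d4/5 = 17/5
  d9 = d1 + d4/3 + d6 = 427/12
  d10 = d9/5 - d5*3 = -2993/60
  d11 = d3*5 = 20/3
Walk from origin (0, 0):
  seg 1: up by d1 = 4/3 → (0, 4/3)
  seg 2: left by d4 = 17 → (-17, 4/3)
  seg 3: up by d1 = 4/3 → (-17, 8/3)
  seg 4: up by d11 = 20/3 → (-17, 28/3)
  seg 5: down by d3 = 4/3 → (-17, 8)
  seg 6: left by d7 = -2 → (-15, 8)
  seg 7: left by d4 = 17 → (-32, 8)
  seg 8: up by d5 = 19 → (-32, 27)
  seg 9: right by d2 = 19 → (-13, 27)

d6 = 343/12
d7 = -2
d8 = 17/5
d9 = 427/12
d10 = -2993/60
d11 = 20/3
endpoint = (-13, 27)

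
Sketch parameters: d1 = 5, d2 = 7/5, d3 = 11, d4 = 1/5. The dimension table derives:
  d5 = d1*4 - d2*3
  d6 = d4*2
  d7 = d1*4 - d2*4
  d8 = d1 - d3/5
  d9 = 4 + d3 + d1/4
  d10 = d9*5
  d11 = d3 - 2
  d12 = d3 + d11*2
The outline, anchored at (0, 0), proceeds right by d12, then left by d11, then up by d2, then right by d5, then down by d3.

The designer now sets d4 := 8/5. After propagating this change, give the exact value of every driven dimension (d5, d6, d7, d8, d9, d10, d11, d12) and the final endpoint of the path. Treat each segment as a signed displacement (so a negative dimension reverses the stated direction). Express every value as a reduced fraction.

d5 = 79/5
d6 = 16/5
d7 = 72/5
d8 = 14/5
d9 = 65/4
d10 = 325/4
d11 = 9
d12 = 29
endpoint = (179/5, -48/5)

Apply edit: d4 := 8/5
  d5 = d1*4 - d2*3 = 79/5
  d6 = d4*2 = 16/5
  d7 = d1*4 - d2*4 = 72/5
  d8 = d1 - d3/5 = 14/5
  d9 = 4 + d3 + d1/4 = 65/4
  d10 = d9*5 = 325/4
  d11 = d3 - 2 = 9
  d12 = d3 + d11*2 = 29
Walk from origin (0, 0):
  seg 1: right by d12 = 29 → (29, 0)
  seg 2: left by d11 = 9 → (20, 0)
  seg 3: up by d2 = 7/5 → (20, 7/5)
  seg 4: right by d5 = 79/5 → (179/5, 7/5)
  seg 5: down by d3 = 11 → (179/5, -48/5)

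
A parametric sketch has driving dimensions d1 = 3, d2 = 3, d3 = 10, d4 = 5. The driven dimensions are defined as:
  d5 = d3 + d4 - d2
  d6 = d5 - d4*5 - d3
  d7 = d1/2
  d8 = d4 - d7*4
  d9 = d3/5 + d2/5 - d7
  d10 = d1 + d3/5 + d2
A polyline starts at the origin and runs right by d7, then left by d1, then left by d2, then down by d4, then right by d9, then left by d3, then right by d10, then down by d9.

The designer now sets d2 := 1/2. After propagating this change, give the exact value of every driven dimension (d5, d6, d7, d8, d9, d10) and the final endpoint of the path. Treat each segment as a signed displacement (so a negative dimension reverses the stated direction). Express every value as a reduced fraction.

d5 = 29/2
d6 = -41/2
d7 = 3/2
d8 = -1
d9 = 3/5
d10 = 11/2
endpoint = (-59/10, -28/5)

Apply edit: d2 := 1/2
  d5 = d3 + d4 - d2 = 29/2
  d6 = d5 - d4*5 - d3 = -41/2
  d7 = d1/2 = 3/2
  d8 = d4 - d7*4 = -1
  d9 = d3/5 + d2/5 - d7 = 3/5
  d10 = d1 + d3/5 + d2 = 11/2
Walk from origin (0, 0):
  seg 1: right by d7 = 3/2 → (3/2, 0)
  seg 2: left by d1 = 3 → (-3/2, 0)
  seg 3: left by d2 = 1/2 → (-2, 0)
  seg 4: down by d4 = 5 → (-2, -5)
  seg 5: right by d9 = 3/5 → (-7/5, -5)
  seg 6: left by d3 = 10 → (-57/5, -5)
  seg 7: right by d10 = 11/2 → (-59/10, -5)
  seg 8: down by d9 = 3/5 → (-59/10, -28/5)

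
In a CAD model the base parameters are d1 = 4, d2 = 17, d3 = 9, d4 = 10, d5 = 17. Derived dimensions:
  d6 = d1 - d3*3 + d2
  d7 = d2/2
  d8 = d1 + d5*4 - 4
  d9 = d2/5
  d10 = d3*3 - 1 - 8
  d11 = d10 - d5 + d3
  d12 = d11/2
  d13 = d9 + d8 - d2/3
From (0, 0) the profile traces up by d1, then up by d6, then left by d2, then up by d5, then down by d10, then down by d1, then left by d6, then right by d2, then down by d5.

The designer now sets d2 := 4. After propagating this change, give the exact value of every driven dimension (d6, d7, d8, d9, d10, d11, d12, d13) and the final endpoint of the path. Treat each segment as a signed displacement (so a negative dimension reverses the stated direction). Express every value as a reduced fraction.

Apply edit: d2 := 4
  d6 = d1 - d3*3 + d2 = -19
  d7 = d2/2 = 2
  d8 = d1 + d5*4 - 4 = 68
  d9 = d2/5 = 4/5
  d10 = d3*3 - 1 - 8 = 18
  d11 = d10 - d5 + d3 = 10
  d12 = d11/2 = 5
  d13 = d9 + d8 - d2/3 = 1012/15
Walk from origin (0, 0):
  seg 1: up by d1 = 4 → (0, 4)
  seg 2: up by d6 = -19 → (0, -15)
  seg 3: left by d2 = 4 → (-4, -15)
  seg 4: up by d5 = 17 → (-4, 2)
  seg 5: down by d10 = 18 → (-4, -16)
  seg 6: down by d1 = 4 → (-4, -20)
  seg 7: left by d6 = -19 → (15, -20)
  seg 8: right by d2 = 4 → (19, -20)
  seg 9: down by d5 = 17 → (19, -37)

d6 = -19
d7 = 2
d8 = 68
d9 = 4/5
d10 = 18
d11 = 10
d12 = 5
d13 = 1012/15
endpoint = (19, -37)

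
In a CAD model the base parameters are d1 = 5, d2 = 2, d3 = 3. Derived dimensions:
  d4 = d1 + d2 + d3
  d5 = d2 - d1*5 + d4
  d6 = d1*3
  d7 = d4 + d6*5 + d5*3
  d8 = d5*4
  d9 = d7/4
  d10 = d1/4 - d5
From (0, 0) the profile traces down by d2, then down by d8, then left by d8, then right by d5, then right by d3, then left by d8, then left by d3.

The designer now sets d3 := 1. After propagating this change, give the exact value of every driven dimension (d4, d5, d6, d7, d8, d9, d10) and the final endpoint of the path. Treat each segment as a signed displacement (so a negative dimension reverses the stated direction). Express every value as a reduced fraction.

Apply edit: d3 := 1
  d4 = d1 + d2 + d3 = 8
  d5 = d2 - d1*5 + d4 = -15
  d6 = d1*3 = 15
  d7 = d4 + d6*5 + d5*3 = 38
  d8 = d5*4 = -60
  d9 = d7/4 = 19/2
  d10 = d1/4 - d5 = 65/4
Walk from origin (0, 0):
  seg 1: down by d2 = 2 → (0, -2)
  seg 2: down by d8 = -60 → (0, 58)
  seg 3: left by d8 = -60 → (60, 58)
  seg 4: right by d5 = -15 → (45, 58)
  seg 5: right by d3 = 1 → (46, 58)
  seg 6: left by d8 = -60 → (106, 58)
  seg 7: left by d3 = 1 → (105, 58)

d4 = 8
d5 = -15
d6 = 15
d7 = 38
d8 = -60
d9 = 19/2
d10 = 65/4
endpoint = (105, 58)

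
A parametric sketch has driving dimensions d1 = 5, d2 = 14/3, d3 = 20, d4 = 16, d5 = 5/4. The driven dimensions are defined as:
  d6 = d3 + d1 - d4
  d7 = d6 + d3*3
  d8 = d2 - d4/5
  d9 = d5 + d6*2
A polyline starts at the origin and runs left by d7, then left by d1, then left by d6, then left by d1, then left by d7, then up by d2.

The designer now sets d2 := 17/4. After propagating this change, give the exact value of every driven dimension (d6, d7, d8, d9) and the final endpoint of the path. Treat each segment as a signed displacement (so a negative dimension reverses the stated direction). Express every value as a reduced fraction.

d6 = 9
d7 = 69
d8 = 21/20
d9 = 77/4
endpoint = (-157, 17/4)

Apply edit: d2 := 17/4
  d6 = d3 + d1 - d4 = 9
  d7 = d6 + d3*3 = 69
  d8 = d2 - d4/5 = 21/20
  d9 = d5 + d6*2 = 77/4
Walk from origin (0, 0):
  seg 1: left by d7 = 69 → (-69, 0)
  seg 2: left by d1 = 5 → (-74, 0)
  seg 3: left by d6 = 9 → (-83, 0)
  seg 4: left by d1 = 5 → (-88, 0)
  seg 5: left by d7 = 69 → (-157, 0)
  seg 6: up by d2 = 17/4 → (-157, 17/4)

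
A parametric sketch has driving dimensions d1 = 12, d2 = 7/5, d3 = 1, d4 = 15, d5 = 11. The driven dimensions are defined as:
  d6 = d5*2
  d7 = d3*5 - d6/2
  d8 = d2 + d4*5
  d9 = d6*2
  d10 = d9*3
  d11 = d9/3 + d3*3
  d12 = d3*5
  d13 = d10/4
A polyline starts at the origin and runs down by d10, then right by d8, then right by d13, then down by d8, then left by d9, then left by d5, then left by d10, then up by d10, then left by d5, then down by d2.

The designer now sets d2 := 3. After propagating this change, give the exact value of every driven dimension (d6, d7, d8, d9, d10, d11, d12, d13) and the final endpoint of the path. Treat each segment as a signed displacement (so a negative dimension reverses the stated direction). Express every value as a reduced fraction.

Apply edit: d2 := 3
  d6 = d5*2 = 22
  d7 = d3*5 - d6/2 = -6
  d8 = d2 + d4*5 = 78
  d9 = d6*2 = 44
  d10 = d9*3 = 132
  d11 = d9/3 + d3*3 = 53/3
  d12 = d3*5 = 5
  d13 = d10/4 = 33
Walk from origin (0, 0):
  seg 1: down by d10 = 132 → (0, -132)
  seg 2: right by d8 = 78 → (78, -132)
  seg 3: right by d13 = 33 → (111, -132)
  seg 4: down by d8 = 78 → (111, -210)
  seg 5: left by d9 = 44 → (67, -210)
  seg 6: left by d5 = 11 → (56, -210)
  seg 7: left by d10 = 132 → (-76, -210)
  seg 8: up by d10 = 132 → (-76, -78)
  seg 9: left by d5 = 11 → (-87, -78)
  seg 10: down by d2 = 3 → (-87, -81)

d6 = 22
d7 = -6
d8 = 78
d9 = 44
d10 = 132
d11 = 53/3
d12 = 5
d13 = 33
endpoint = (-87, -81)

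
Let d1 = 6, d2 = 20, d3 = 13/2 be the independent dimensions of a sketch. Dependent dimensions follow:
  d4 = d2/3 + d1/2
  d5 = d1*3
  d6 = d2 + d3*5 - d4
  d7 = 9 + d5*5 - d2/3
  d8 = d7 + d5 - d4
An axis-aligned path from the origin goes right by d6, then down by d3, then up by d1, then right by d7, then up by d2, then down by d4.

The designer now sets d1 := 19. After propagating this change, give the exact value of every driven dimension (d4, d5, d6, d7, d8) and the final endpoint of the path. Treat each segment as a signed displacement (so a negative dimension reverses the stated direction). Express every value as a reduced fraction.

d4 = 97/6
d5 = 57
d6 = 109/3
d7 = 862/3
d8 = 1969/6
endpoint = (971/3, 49/3)

Apply edit: d1 := 19
  d4 = d2/3 + d1/2 = 97/6
  d5 = d1*3 = 57
  d6 = d2 + d3*5 - d4 = 109/3
  d7 = 9 + d5*5 - d2/3 = 862/3
  d8 = d7 + d5 - d4 = 1969/6
Walk from origin (0, 0):
  seg 1: right by d6 = 109/3 → (109/3, 0)
  seg 2: down by d3 = 13/2 → (109/3, -13/2)
  seg 3: up by d1 = 19 → (109/3, 25/2)
  seg 4: right by d7 = 862/3 → (971/3, 25/2)
  seg 5: up by d2 = 20 → (971/3, 65/2)
  seg 6: down by d4 = 97/6 → (971/3, 49/3)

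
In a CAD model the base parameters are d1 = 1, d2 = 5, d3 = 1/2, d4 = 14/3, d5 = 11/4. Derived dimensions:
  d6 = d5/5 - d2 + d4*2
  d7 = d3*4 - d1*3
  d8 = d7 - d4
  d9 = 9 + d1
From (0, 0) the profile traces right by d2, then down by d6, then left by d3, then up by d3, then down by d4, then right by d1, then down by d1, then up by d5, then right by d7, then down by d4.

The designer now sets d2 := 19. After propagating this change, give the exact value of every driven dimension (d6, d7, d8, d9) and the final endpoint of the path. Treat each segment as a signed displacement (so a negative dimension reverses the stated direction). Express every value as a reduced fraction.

d6 = -547/60
d7 = -1
d8 = -17/3
d9 = 10
endpoint = (37/2, 61/30)

Apply edit: d2 := 19
  d6 = d5/5 - d2 + d4*2 = -547/60
  d7 = d3*4 - d1*3 = -1
  d8 = d7 - d4 = -17/3
  d9 = 9 + d1 = 10
Walk from origin (0, 0):
  seg 1: right by d2 = 19 → (19, 0)
  seg 2: down by d6 = -547/60 → (19, 547/60)
  seg 3: left by d3 = 1/2 → (37/2, 547/60)
  seg 4: up by d3 = 1/2 → (37/2, 577/60)
  seg 5: down by d4 = 14/3 → (37/2, 99/20)
  seg 6: right by d1 = 1 → (39/2, 99/20)
  seg 7: down by d1 = 1 → (39/2, 79/20)
  seg 8: up by d5 = 11/4 → (39/2, 67/10)
  seg 9: right by d7 = -1 → (37/2, 67/10)
  seg 10: down by d4 = 14/3 → (37/2, 61/30)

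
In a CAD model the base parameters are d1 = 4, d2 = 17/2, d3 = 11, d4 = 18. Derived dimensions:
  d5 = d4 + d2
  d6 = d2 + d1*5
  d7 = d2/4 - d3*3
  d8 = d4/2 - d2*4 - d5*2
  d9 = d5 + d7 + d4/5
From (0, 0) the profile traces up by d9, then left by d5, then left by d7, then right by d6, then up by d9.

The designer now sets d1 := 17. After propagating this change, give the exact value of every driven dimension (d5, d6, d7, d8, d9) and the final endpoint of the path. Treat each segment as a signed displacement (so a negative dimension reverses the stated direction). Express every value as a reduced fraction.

Apply edit: d1 := 17
  d5 = d4 + d2 = 53/2
  d6 = d2 + d1*5 = 187/2
  d7 = d2/4 - d3*3 = -247/8
  d8 = d4/2 - d2*4 - d5*2 = -78
  d9 = d5 + d7 + d4/5 = -31/40
Walk from origin (0, 0):
  seg 1: up by d9 = -31/40 → (0, -31/40)
  seg 2: left by d5 = 53/2 → (-53/2, -31/40)
  seg 3: left by d7 = -247/8 → (35/8, -31/40)
  seg 4: right by d6 = 187/2 → (783/8, -31/40)
  seg 5: up by d9 = -31/40 → (783/8, -31/20)

d5 = 53/2
d6 = 187/2
d7 = -247/8
d8 = -78
d9 = -31/40
endpoint = (783/8, -31/20)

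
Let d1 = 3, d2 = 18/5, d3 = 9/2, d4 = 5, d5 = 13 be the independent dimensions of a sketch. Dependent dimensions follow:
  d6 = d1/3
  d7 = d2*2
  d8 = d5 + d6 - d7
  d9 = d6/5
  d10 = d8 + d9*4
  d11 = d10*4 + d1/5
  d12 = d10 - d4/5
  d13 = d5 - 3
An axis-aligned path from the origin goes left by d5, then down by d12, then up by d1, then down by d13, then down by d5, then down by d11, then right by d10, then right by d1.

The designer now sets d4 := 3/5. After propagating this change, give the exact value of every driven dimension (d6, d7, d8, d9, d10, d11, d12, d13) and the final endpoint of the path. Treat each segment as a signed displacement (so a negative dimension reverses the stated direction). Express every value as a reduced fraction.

Apply edit: d4 := 3/5
  d6 = d1/3 = 1
  d7 = d2*2 = 36/5
  d8 = d5 + d6 - d7 = 34/5
  d9 = d6/5 = 1/5
  d10 = d8 + d9*4 = 38/5
  d11 = d10*4 + d1/5 = 31
  d12 = d10 - d4/5 = 187/25
  d13 = d5 - 3 = 10
Walk from origin (0, 0):
  seg 1: left by d5 = 13 → (-13, 0)
  seg 2: down by d12 = 187/25 → (-13, -187/25)
  seg 3: up by d1 = 3 → (-13, -112/25)
  seg 4: down by d13 = 10 → (-13, -362/25)
  seg 5: down by d5 = 13 → (-13, -687/25)
  seg 6: down by d11 = 31 → (-13, -1462/25)
  seg 7: right by d10 = 38/5 → (-27/5, -1462/25)
  seg 8: right by d1 = 3 → (-12/5, -1462/25)

d6 = 1
d7 = 36/5
d8 = 34/5
d9 = 1/5
d10 = 38/5
d11 = 31
d12 = 187/25
d13 = 10
endpoint = (-12/5, -1462/25)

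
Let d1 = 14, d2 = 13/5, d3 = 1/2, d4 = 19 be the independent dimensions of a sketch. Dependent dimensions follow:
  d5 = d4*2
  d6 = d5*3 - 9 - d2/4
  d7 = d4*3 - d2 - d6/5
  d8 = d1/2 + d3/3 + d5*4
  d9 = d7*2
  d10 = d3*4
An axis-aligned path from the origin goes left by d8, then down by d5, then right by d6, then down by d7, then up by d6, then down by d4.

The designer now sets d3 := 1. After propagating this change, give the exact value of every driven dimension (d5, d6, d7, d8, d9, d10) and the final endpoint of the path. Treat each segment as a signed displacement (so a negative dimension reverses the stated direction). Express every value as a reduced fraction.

d5 = 38
d6 = 2087/20
d7 = 3353/100
d8 = 478/3
d9 = 3353/50
d10 = 4
endpoint = (-3299/60, 691/50)

Apply edit: d3 := 1
  d5 = d4*2 = 38
  d6 = d5*3 - 9 - d2/4 = 2087/20
  d7 = d4*3 - d2 - d6/5 = 3353/100
  d8 = d1/2 + d3/3 + d5*4 = 478/3
  d9 = d7*2 = 3353/50
  d10 = d3*4 = 4
Walk from origin (0, 0):
  seg 1: left by d8 = 478/3 → (-478/3, 0)
  seg 2: down by d5 = 38 → (-478/3, -38)
  seg 3: right by d6 = 2087/20 → (-3299/60, -38)
  seg 4: down by d7 = 3353/100 → (-3299/60, -7153/100)
  seg 5: up by d6 = 2087/20 → (-3299/60, 1641/50)
  seg 6: down by d4 = 19 → (-3299/60, 691/50)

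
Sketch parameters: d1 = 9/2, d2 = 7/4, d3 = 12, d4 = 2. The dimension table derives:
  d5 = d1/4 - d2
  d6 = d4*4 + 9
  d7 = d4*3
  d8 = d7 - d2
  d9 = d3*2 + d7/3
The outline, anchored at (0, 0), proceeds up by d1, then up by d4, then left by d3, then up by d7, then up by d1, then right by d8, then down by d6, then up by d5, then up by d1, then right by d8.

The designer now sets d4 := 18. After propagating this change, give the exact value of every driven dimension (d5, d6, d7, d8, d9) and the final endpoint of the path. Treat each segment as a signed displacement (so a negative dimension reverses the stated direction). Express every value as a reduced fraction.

Apply edit: d4 := 18
  d5 = d1/4 - d2 = -5/8
  d6 = d4*4 + 9 = 81
  d7 = d4*3 = 54
  d8 = d7 - d2 = 209/4
  d9 = d3*2 + d7/3 = 42
Walk from origin (0, 0):
  seg 1: up by d1 = 9/2 → (0, 9/2)
  seg 2: up by d4 = 18 → (0, 45/2)
  seg 3: left by d3 = 12 → (-12, 45/2)
  seg 4: up by d7 = 54 → (-12, 153/2)
  seg 5: up by d1 = 9/2 → (-12, 81)
  seg 6: right by d8 = 209/4 → (161/4, 81)
  seg 7: down by d6 = 81 → (161/4, 0)
  seg 8: up by d5 = -5/8 → (161/4, -5/8)
  seg 9: up by d1 = 9/2 → (161/4, 31/8)
  seg 10: right by d8 = 209/4 → (185/2, 31/8)

d5 = -5/8
d6 = 81
d7 = 54
d8 = 209/4
d9 = 42
endpoint = (185/2, 31/8)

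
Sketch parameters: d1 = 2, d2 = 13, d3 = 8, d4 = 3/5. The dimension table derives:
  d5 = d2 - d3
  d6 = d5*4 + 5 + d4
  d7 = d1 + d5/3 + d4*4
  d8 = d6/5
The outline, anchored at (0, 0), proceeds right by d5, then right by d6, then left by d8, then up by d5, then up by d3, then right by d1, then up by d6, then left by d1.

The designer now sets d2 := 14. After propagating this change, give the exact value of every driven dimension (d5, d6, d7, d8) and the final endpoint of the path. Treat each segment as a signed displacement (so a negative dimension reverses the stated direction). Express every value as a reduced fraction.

Apply edit: d2 := 14
  d5 = d2 - d3 = 6
  d6 = d5*4 + 5 + d4 = 148/5
  d7 = d1 + d5/3 + d4*4 = 32/5
  d8 = d6/5 = 148/25
Walk from origin (0, 0):
  seg 1: right by d5 = 6 → (6, 0)
  seg 2: right by d6 = 148/5 → (178/5, 0)
  seg 3: left by d8 = 148/25 → (742/25, 0)
  seg 4: up by d5 = 6 → (742/25, 6)
  seg 5: up by d3 = 8 → (742/25, 14)
  seg 6: right by d1 = 2 → (792/25, 14)
  seg 7: up by d6 = 148/5 → (792/25, 218/5)
  seg 8: left by d1 = 2 → (742/25, 218/5)

d5 = 6
d6 = 148/5
d7 = 32/5
d8 = 148/25
endpoint = (742/25, 218/5)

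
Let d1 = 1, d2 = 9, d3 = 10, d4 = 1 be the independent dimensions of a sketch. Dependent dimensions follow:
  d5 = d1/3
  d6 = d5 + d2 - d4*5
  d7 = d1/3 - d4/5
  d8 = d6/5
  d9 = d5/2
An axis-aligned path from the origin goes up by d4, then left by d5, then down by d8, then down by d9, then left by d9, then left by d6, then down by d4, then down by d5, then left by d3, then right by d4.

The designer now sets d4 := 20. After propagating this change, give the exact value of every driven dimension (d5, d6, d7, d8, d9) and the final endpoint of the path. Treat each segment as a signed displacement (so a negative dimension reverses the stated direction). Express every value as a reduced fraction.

Apply edit: d4 := 20
  d5 = d1/3 = 1/3
  d6 = d5 + d2 - d4*5 = -272/3
  d7 = d1/3 - d4/5 = -11/3
  d8 = d6/5 = -272/15
  d9 = d5/2 = 1/6
Walk from origin (0, 0):
  seg 1: up by d4 = 20 → (0, 20)
  seg 2: left by d5 = 1/3 → (-1/3, 20)
  seg 3: down by d8 = -272/15 → (-1/3, 572/15)
  seg 4: down by d9 = 1/6 → (-1/3, 1139/30)
  seg 5: left by d9 = 1/6 → (-1/2, 1139/30)
  seg 6: left by d6 = -272/3 → (541/6, 1139/30)
  seg 7: down by d4 = 20 → (541/6, 539/30)
  seg 8: down by d5 = 1/3 → (541/6, 529/30)
  seg 9: left by d3 = 10 → (481/6, 529/30)
  seg 10: right by d4 = 20 → (601/6, 529/30)

d5 = 1/3
d6 = -272/3
d7 = -11/3
d8 = -272/15
d9 = 1/6
endpoint = (601/6, 529/30)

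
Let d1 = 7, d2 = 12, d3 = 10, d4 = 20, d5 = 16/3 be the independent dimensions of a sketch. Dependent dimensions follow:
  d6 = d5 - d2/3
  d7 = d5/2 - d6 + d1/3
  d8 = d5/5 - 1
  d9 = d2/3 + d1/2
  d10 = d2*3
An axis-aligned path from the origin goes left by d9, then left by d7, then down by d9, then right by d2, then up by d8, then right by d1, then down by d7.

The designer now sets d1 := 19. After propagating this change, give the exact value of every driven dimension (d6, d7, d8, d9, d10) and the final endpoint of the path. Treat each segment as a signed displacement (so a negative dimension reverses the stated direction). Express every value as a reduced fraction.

d6 = 4/3
d7 = 23/3
d8 = 1/15
d9 = 27/2
d10 = 36
endpoint = (59/6, -211/10)

Apply edit: d1 := 19
  d6 = d5 - d2/3 = 4/3
  d7 = d5/2 - d6 + d1/3 = 23/3
  d8 = d5/5 - 1 = 1/15
  d9 = d2/3 + d1/2 = 27/2
  d10 = d2*3 = 36
Walk from origin (0, 0):
  seg 1: left by d9 = 27/2 → (-27/2, 0)
  seg 2: left by d7 = 23/3 → (-127/6, 0)
  seg 3: down by d9 = 27/2 → (-127/6, -27/2)
  seg 4: right by d2 = 12 → (-55/6, -27/2)
  seg 5: up by d8 = 1/15 → (-55/6, -403/30)
  seg 6: right by d1 = 19 → (59/6, -403/30)
  seg 7: down by d7 = 23/3 → (59/6, -211/10)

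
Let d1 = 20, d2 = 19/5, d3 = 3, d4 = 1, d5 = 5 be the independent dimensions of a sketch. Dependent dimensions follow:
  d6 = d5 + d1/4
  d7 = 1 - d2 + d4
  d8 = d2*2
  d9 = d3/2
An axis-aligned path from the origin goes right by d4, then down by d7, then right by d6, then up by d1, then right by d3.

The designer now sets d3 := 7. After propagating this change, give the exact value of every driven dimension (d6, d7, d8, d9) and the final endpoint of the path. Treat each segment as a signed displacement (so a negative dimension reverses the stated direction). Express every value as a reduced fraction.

d6 = 10
d7 = -9/5
d8 = 38/5
d9 = 7/2
endpoint = (18, 109/5)

Apply edit: d3 := 7
  d6 = d5 + d1/4 = 10
  d7 = 1 - d2 + d4 = -9/5
  d8 = d2*2 = 38/5
  d9 = d3/2 = 7/2
Walk from origin (0, 0):
  seg 1: right by d4 = 1 → (1, 0)
  seg 2: down by d7 = -9/5 → (1, 9/5)
  seg 3: right by d6 = 10 → (11, 9/5)
  seg 4: up by d1 = 20 → (11, 109/5)
  seg 5: right by d3 = 7 → (18, 109/5)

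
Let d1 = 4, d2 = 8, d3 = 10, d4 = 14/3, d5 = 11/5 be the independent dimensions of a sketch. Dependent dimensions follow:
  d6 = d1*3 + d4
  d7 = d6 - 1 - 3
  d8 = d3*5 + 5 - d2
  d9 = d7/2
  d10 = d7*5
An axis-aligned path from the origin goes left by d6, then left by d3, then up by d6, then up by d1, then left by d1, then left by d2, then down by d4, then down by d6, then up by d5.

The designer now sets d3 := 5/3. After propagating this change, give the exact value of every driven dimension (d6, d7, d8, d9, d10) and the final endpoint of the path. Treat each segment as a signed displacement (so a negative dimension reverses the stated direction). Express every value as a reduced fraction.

Apply edit: d3 := 5/3
  d6 = d1*3 + d4 = 50/3
  d7 = d6 - 1 - 3 = 38/3
  d8 = d3*5 + 5 - d2 = 16/3
  d9 = d7/2 = 19/3
  d10 = d7*5 = 190/3
Walk from origin (0, 0):
  seg 1: left by d6 = 50/3 → (-50/3, 0)
  seg 2: left by d3 = 5/3 → (-55/3, 0)
  seg 3: up by d6 = 50/3 → (-55/3, 50/3)
  seg 4: up by d1 = 4 → (-55/3, 62/3)
  seg 5: left by d1 = 4 → (-67/3, 62/3)
  seg 6: left by d2 = 8 → (-91/3, 62/3)
  seg 7: down by d4 = 14/3 → (-91/3, 16)
  seg 8: down by d6 = 50/3 → (-91/3, -2/3)
  seg 9: up by d5 = 11/5 → (-91/3, 23/15)

d6 = 50/3
d7 = 38/3
d8 = 16/3
d9 = 19/3
d10 = 190/3
endpoint = (-91/3, 23/15)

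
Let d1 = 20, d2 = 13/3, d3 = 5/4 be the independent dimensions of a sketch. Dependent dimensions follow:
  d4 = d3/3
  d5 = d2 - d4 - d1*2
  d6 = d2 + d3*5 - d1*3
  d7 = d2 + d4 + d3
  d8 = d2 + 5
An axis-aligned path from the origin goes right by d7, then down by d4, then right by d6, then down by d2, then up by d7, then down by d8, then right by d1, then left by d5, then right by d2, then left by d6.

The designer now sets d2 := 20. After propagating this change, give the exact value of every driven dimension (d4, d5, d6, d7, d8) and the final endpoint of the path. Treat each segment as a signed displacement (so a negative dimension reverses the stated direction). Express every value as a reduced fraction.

d4 = 5/12
d5 = -245/12
d6 = -135/4
d7 = 65/3
d8 = 25
endpoint = (985/12, -95/4)

Apply edit: d2 := 20
  d4 = d3/3 = 5/12
  d5 = d2 - d4 - d1*2 = -245/12
  d6 = d2 + d3*5 - d1*3 = -135/4
  d7 = d2 + d4 + d3 = 65/3
  d8 = d2 + 5 = 25
Walk from origin (0, 0):
  seg 1: right by d7 = 65/3 → (65/3, 0)
  seg 2: down by d4 = 5/12 → (65/3, -5/12)
  seg 3: right by d6 = -135/4 → (-145/12, -5/12)
  seg 4: down by d2 = 20 → (-145/12, -245/12)
  seg 5: up by d7 = 65/3 → (-145/12, 5/4)
  seg 6: down by d8 = 25 → (-145/12, -95/4)
  seg 7: right by d1 = 20 → (95/12, -95/4)
  seg 8: left by d5 = -245/12 → (85/3, -95/4)
  seg 9: right by d2 = 20 → (145/3, -95/4)
  seg 10: left by d6 = -135/4 → (985/12, -95/4)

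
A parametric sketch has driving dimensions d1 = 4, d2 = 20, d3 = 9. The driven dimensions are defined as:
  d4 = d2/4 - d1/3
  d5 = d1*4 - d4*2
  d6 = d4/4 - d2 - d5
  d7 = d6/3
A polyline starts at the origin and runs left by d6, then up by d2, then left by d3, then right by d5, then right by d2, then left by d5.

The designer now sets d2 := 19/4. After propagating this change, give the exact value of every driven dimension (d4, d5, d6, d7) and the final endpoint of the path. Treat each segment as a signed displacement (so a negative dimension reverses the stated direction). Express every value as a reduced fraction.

d4 = -7/48
d5 = 391/24
d6 = -1349/64
d7 = -1349/192
endpoint = (1077/64, 19/4)

Apply edit: d2 := 19/4
  d4 = d2/4 - d1/3 = -7/48
  d5 = d1*4 - d4*2 = 391/24
  d6 = d4/4 - d2 - d5 = -1349/64
  d7 = d6/3 = -1349/192
Walk from origin (0, 0):
  seg 1: left by d6 = -1349/64 → (1349/64, 0)
  seg 2: up by d2 = 19/4 → (1349/64, 19/4)
  seg 3: left by d3 = 9 → (773/64, 19/4)
  seg 4: right by d5 = 391/24 → (5447/192, 19/4)
  seg 5: right by d2 = 19/4 → (6359/192, 19/4)
  seg 6: left by d5 = 391/24 → (1077/64, 19/4)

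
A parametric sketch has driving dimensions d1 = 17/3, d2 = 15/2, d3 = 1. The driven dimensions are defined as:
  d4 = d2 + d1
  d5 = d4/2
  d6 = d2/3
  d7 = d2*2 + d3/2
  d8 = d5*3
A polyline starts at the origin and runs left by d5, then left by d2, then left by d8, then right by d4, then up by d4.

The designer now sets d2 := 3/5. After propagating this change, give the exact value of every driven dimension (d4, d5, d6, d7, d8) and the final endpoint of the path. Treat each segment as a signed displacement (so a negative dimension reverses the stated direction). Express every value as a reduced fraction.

Apply edit: d2 := 3/5
  d4 = d2 + d1 = 94/15
  d5 = d4/2 = 47/15
  d6 = d2/3 = 1/5
  d7 = d2*2 + d3/2 = 17/10
  d8 = d5*3 = 47/5
Walk from origin (0, 0):
  seg 1: left by d5 = 47/15 → (-47/15, 0)
  seg 2: left by d2 = 3/5 → (-56/15, 0)
  seg 3: left by d8 = 47/5 → (-197/15, 0)
  seg 4: right by d4 = 94/15 → (-103/15, 0)
  seg 5: up by d4 = 94/15 → (-103/15, 94/15)

d4 = 94/15
d5 = 47/15
d6 = 1/5
d7 = 17/10
d8 = 47/5
endpoint = (-103/15, 94/15)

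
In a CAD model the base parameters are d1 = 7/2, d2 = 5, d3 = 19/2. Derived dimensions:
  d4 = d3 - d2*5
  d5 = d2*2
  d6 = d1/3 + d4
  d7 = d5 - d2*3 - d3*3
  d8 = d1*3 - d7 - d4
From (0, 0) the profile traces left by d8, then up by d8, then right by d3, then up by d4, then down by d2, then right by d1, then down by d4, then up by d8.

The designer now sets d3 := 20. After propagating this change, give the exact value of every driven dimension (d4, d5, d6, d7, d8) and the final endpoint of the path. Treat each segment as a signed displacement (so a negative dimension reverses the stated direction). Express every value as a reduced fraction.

Apply edit: d3 := 20
  d4 = d3 - d2*5 = -5
  d5 = d2*2 = 10
  d6 = d1/3 + d4 = -23/6
  d7 = d5 - d2*3 - d3*3 = -65
  d8 = d1*3 - d7 - d4 = 161/2
Walk from origin (0, 0):
  seg 1: left by d8 = 161/2 → (-161/2, 0)
  seg 2: up by d8 = 161/2 → (-161/2, 161/2)
  seg 3: right by d3 = 20 → (-121/2, 161/2)
  seg 4: up by d4 = -5 → (-121/2, 151/2)
  seg 5: down by d2 = 5 → (-121/2, 141/2)
  seg 6: right by d1 = 7/2 → (-57, 141/2)
  seg 7: down by d4 = -5 → (-57, 151/2)
  seg 8: up by d8 = 161/2 → (-57, 156)

d4 = -5
d5 = 10
d6 = -23/6
d7 = -65
d8 = 161/2
endpoint = (-57, 156)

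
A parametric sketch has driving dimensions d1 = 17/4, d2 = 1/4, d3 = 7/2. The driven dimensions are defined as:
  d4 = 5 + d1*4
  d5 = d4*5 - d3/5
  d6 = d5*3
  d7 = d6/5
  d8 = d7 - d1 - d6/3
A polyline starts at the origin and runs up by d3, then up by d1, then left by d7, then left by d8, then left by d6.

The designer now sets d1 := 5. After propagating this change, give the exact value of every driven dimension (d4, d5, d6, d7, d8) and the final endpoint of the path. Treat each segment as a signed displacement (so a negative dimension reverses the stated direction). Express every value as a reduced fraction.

d4 = 25
d5 = 1243/10
d6 = 3729/10
d7 = 3729/50
d8 = -1368/25
endpoint = (-9819/25, 17/2)

Apply edit: d1 := 5
  d4 = 5 + d1*4 = 25
  d5 = d4*5 - d3/5 = 1243/10
  d6 = d5*3 = 3729/10
  d7 = d6/5 = 3729/50
  d8 = d7 - d1 - d6/3 = -1368/25
Walk from origin (0, 0):
  seg 1: up by d3 = 7/2 → (0, 7/2)
  seg 2: up by d1 = 5 → (0, 17/2)
  seg 3: left by d7 = 3729/50 → (-3729/50, 17/2)
  seg 4: left by d8 = -1368/25 → (-993/50, 17/2)
  seg 5: left by d6 = 3729/10 → (-9819/25, 17/2)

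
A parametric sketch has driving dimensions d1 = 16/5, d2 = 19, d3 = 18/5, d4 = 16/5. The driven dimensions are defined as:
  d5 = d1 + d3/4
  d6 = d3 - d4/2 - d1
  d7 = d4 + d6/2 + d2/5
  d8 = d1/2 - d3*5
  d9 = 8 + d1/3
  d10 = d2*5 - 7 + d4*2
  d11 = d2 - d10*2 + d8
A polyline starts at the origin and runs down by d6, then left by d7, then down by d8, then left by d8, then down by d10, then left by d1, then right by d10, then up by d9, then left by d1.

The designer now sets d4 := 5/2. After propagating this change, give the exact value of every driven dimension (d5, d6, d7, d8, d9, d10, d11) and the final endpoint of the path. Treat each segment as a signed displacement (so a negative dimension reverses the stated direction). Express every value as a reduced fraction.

d5 = 41/10
d6 = -17/20
d7 = 47/8
d8 = -82/5
d9 = 136/15
d10 = 93
d11 = -917/5
endpoint = (777/8, -4001/60)

Apply edit: d4 := 5/2
  d5 = d1 + d3/4 = 41/10
  d6 = d3 - d4/2 - d1 = -17/20
  d7 = d4 + d6/2 + d2/5 = 47/8
  d8 = d1/2 - d3*5 = -82/5
  d9 = 8 + d1/3 = 136/15
  d10 = d2*5 - 7 + d4*2 = 93
  d11 = d2 - d10*2 + d8 = -917/5
Walk from origin (0, 0):
  seg 1: down by d6 = -17/20 → (0, 17/20)
  seg 2: left by d7 = 47/8 → (-47/8, 17/20)
  seg 3: down by d8 = -82/5 → (-47/8, 69/4)
  seg 4: left by d8 = -82/5 → (421/40, 69/4)
  seg 5: down by d10 = 93 → (421/40, -303/4)
  seg 6: left by d1 = 16/5 → (293/40, -303/4)
  seg 7: right by d10 = 93 → (4013/40, -303/4)
  seg 8: up by d9 = 136/15 → (4013/40, -4001/60)
  seg 9: left by d1 = 16/5 → (777/8, -4001/60)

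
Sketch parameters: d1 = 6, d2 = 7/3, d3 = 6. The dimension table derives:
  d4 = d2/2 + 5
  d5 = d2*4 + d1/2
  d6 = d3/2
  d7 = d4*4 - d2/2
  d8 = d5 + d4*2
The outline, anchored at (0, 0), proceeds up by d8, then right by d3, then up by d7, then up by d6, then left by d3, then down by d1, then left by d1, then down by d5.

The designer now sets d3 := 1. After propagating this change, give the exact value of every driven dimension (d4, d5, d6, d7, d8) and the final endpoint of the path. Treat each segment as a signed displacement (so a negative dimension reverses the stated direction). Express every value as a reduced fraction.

d4 = 37/6
d5 = 37/3
d6 = 1/2
d7 = 47/2
d8 = 74/3
endpoint = (-6, 91/3)

Apply edit: d3 := 1
  d4 = d2/2 + 5 = 37/6
  d5 = d2*4 + d1/2 = 37/3
  d6 = d3/2 = 1/2
  d7 = d4*4 - d2/2 = 47/2
  d8 = d5 + d4*2 = 74/3
Walk from origin (0, 0):
  seg 1: up by d8 = 74/3 → (0, 74/3)
  seg 2: right by d3 = 1 → (1, 74/3)
  seg 3: up by d7 = 47/2 → (1, 289/6)
  seg 4: up by d6 = 1/2 → (1, 146/3)
  seg 5: left by d3 = 1 → (0, 146/3)
  seg 6: down by d1 = 6 → (0, 128/3)
  seg 7: left by d1 = 6 → (-6, 128/3)
  seg 8: down by d5 = 37/3 → (-6, 91/3)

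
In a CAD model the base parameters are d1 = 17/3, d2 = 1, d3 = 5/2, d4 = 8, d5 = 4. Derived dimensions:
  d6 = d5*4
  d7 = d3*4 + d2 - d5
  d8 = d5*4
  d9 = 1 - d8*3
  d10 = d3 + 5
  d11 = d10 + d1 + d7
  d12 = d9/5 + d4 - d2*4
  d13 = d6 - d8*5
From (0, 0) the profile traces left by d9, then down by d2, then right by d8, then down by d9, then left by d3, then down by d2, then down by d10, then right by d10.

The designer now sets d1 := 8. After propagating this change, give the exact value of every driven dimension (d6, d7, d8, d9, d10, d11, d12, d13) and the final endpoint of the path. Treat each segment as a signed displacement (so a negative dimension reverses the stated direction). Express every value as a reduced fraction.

d6 = 16
d7 = 7
d8 = 16
d9 = -47
d10 = 15/2
d11 = 45/2
d12 = -27/5
d13 = -64
endpoint = (68, 75/2)

Apply edit: d1 := 8
  d6 = d5*4 = 16
  d7 = d3*4 + d2 - d5 = 7
  d8 = d5*4 = 16
  d9 = 1 - d8*3 = -47
  d10 = d3 + 5 = 15/2
  d11 = d10 + d1 + d7 = 45/2
  d12 = d9/5 + d4 - d2*4 = -27/5
  d13 = d6 - d8*5 = -64
Walk from origin (0, 0):
  seg 1: left by d9 = -47 → (47, 0)
  seg 2: down by d2 = 1 → (47, -1)
  seg 3: right by d8 = 16 → (63, -1)
  seg 4: down by d9 = -47 → (63, 46)
  seg 5: left by d3 = 5/2 → (121/2, 46)
  seg 6: down by d2 = 1 → (121/2, 45)
  seg 7: down by d10 = 15/2 → (121/2, 75/2)
  seg 8: right by d10 = 15/2 → (68, 75/2)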